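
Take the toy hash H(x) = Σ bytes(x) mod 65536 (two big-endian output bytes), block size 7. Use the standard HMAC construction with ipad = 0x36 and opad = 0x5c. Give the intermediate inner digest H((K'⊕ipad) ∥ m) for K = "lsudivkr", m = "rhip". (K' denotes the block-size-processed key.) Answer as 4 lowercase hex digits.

Key "lsudivkr" = 6c 73 75 64 69 76 6b 72 is 8 bytes > B = 7, so hash it first: H(key) = 03 74, then zero-pad to 7 bytes: K' = 03 74 00 00 00 00 00.
K' ⊕ ipad = 35 42 36 36 36 36 36.
Inner input = 35 42 36 36 36 36 36 ∥ 72 68 69 70.
Inner hash: sum = 53+66+54+54+54+54+54+114+104+105+112 = 824 → 03 38.

0338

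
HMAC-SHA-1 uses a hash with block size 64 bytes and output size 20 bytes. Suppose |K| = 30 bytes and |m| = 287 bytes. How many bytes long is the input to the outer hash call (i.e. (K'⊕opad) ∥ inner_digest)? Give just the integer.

84

Key is 30 ≤ 64 bytes, zero-padded: |K'| = 64.
Outer input = (K'⊕opad) ∥ H(inner) → 64 + 20 = 84 bytes.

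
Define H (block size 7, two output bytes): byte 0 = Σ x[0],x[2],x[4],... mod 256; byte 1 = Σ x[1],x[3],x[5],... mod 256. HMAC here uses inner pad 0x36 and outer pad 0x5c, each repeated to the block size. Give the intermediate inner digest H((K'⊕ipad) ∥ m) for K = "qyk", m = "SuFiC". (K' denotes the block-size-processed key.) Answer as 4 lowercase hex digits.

Key "qyk" = 71 79 6b is 3 bytes ≤ B = 7; zero-pad to 7 bytes: K' = 71 79 6b 00 00 00 00.
K' ⊕ ipad = 47 4f 5d 36 36 36 36.
Inner input = 47 4f 5d 36 36 36 36 ∥ 53 75 46 69 43.
Inner hash: even-index sum = 494 mod 256 = 238; odd-index sum = 407 mod 256 = 151 → ee 97.

ee97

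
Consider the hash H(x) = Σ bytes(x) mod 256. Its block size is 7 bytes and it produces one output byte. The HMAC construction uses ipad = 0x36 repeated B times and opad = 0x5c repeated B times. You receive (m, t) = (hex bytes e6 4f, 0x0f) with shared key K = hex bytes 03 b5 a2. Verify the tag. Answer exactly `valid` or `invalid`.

Key hex bytes 03 b5 a2 is 3 bytes ≤ B = 7; zero-pad to 7 bytes: K' = 03 b5 a2 00 00 00 00.
K' ⊕ ipad = 35 83 94 36 36 36 36; K' ⊕ opad = 5f e9 fe 5c 5c 5c 5c.
Inner hash: sum = 53+131+148+54+54+54+54+230+79 = 857; mod 256 = 89 → 59.
Outer hash (recomputed tag): sum = 95+233+254+92+92+92+92+89 = 1039; mod 256 = 15 → 0f.
Recomputed tag = 0f; claimed = 0f → match.

valid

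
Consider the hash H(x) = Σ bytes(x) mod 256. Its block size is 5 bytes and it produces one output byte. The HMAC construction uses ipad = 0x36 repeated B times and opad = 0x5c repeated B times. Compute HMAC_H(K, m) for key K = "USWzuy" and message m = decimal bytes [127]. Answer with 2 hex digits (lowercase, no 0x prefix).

53

Key "USWzuy" = 55 53 57 7a 75 79 is 6 bytes > B = 5, so hash it first: H(key) = 67, then zero-pad to 5 bytes: K' = 67 00 00 00 00.
K' ⊕ ipad = 51 36 36 36 36.  K' ⊕ opad = 3b 5c 5c 5c 5c.
Inner input = (K'⊕ipad) ∥ m = 51 36 36 36 36 ∥ 7f.
Inner hash: sum = 81+54+54+54+54+127 = 424; mod 256 = 168 → a8.
Outer input = (K'⊕opad) ∥ inner = 3b 5c 5c 5c 5c ∥ a8.
Outer hash (tag): sum = 59+92+92+92+92+168 = 595; mod 256 = 83 → 53.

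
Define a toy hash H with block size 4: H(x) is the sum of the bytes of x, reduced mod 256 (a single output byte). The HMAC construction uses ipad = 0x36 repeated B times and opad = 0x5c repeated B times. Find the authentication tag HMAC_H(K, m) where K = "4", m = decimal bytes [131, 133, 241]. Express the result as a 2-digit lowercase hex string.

Key "4" = 34 is 1 byte ≤ B = 4; zero-pad to 4 bytes: K' = 34 00 00 00.
K' ⊕ ipad = 02 36 36 36.  K' ⊕ opad = 68 5c 5c 5c.
Inner input = (K'⊕ipad) ∥ m = 02 36 36 36 ∥ 83 85 f1.
Inner hash: sum = 2+54+54+54+131+133+241 = 669; mod 256 = 157 → 9d.
Outer input = (K'⊕opad) ∥ inner = 68 5c 5c 5c ∥ 9d.
Outer hash (tag): sum = 104+92+92+92+157 = 537; mod 256 = 25 → 19.

19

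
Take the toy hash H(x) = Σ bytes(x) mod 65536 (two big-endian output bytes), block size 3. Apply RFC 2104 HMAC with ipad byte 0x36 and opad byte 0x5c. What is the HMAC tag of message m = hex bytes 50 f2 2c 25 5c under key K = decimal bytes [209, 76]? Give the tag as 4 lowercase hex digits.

Key decimal bytes [209, 76] = d1 4c is 2 bytes ≤ B = 3; zero-pad to 3 bytes: K' = d1 4c 00.
K' ⊕ ipad = e7 7a 36.  K' ⊕ opad = 8d 10 5c.
Inner input = (K'⊕ipad) ∥ m = e7 7a 36 ∥ 50 f2 2c 25 5c.
Inner hash: sum = 231+122+54+80+242+44+37+92 = 902 → 03 86.
Outer input = (K'⊕opad) ∥ inner = 8d 10 5c ∥ 03 86.
Outer hash (tag): sum = 141+16+92+3+134 = 386 → 01 82.

0182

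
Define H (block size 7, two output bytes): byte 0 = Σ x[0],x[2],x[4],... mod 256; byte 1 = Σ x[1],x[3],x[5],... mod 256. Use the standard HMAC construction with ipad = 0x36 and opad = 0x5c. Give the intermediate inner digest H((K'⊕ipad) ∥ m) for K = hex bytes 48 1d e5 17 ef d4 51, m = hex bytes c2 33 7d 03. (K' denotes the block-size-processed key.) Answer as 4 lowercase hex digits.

Key hex bytes 48 1d e5 17 ef d4 51 is exactly B = 7 bytes: K' = 48 1d e5 17 ef d4 51.
K' ⊕ ipad = 7e 2b d3 21 d9 e2 67.
Inner input = 7e 2b d3 21 d9 e2 67 ∥ c2 33 7d 03.
Inner hash: even-index sum = 711 mod 256 = 199; odd-index sum = 621 mod 256 = 109 → c7 6d.

c76d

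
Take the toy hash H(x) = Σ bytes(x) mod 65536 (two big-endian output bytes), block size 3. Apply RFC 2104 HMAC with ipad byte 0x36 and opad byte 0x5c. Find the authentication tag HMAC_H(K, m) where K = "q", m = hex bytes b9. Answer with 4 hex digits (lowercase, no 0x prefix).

0152

Key "q" = 71 is 1 byte ≤ B = 3; zero-pad to 3 bytes: K' = 71 00 00.
K' ⊕ ipad = 47 36 36.  K' ⊕ opad = 2d 5c 5c.
Inner input = (K'⊕ipad) ∥ m = 47 36 36 ∥ b9.
Inner hash: sum = 71+54+54+185 = 364 → 01 6c.
Outer input = (K'⊕opad) ∥ inner = 2d 5c 5c ∥ 01 6c.
Outer hash (tag): sum = 45+92+92+1+108 = 338 → 01 52.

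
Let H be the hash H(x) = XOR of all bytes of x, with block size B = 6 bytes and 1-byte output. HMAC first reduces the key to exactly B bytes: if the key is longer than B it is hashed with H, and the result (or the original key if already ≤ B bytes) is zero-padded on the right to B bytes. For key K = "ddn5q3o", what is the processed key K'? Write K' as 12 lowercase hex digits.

|K| = 7 > B = 6, so first hash the key.
H(K): XOR 64⊕64⊕6e⊕35⊕71⊕33⊕6f = 76.
Zero-pad H(K) = 76 to 6 bytes: K' = 76 00 00 00 00 00.

760000000000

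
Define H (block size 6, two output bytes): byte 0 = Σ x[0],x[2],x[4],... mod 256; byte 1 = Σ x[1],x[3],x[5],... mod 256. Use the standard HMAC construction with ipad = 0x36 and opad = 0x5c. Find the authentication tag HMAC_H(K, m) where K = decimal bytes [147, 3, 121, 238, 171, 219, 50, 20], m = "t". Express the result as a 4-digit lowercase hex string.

Key decimal bytes [147, 3, 121, 238, 171, 219, 50, 20] = 93 03 79 ee ab db 32 14 is 8 bytes > B = 6, so hash it first: H(key) = e9 e0, then zero-pad to 6 bytes: K' = e9 e0 00 00 00 00.
K' ⊕ ipad = df d6 36 36 36 36.  K' ⊕ opad = b5 bc 5c 5c 5c 5c.
Inner input = (K'⊕ipad) ∥ m = df d6 36 36 36 36 ∥ 74.
Inner hash: even-index sum = 447 mod 256 = 191; odd-index sum = 322 mod 256 = 66 → bf 42.
Outer input = (K'⊕opad) ∥ inner = b5 bc 5c 5c 5c 5c ∥ bf 42.
Outer hash (tag): even-index sum = 556 mod 256 = 44; odd-index sum = 438 mod 256 = 182 → 2c b6.

2cb6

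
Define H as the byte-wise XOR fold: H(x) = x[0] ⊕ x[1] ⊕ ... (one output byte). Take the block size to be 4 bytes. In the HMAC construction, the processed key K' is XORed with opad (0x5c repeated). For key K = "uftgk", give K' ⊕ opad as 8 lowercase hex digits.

Key "uftgk" = 75 66 74 67 6b is 5 bytes > B = 4, so hash it first: H(key) = 6b, then zero-pad to 4 bytes: K' = 6b 00 00 00.
XOR each byte with 0x5c: 6b⊕5c=37, 00⊕5c=5c, 00⊕5c=5c, 00⊕5c=5c.

375c5c5c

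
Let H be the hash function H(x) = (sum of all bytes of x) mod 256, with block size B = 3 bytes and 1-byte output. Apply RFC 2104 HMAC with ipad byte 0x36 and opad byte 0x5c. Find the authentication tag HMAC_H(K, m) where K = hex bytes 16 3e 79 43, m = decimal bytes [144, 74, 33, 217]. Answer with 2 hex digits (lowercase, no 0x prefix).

6a

Key hex bytes 16 3e 79 43 is 4 bytes > B = 3, so hash it first: H(key) = 10, then zero-pad to 3 bytes: K' = 10 00 00.
K' ⊕ ipad = 26 36 36.  K' ⊕ opad = 4c 5c 5c.
Inner input = (K'⊕ipad) ∥ m = 26 36 36 ∥ 90 4a 21 d9.
Inner hash: sum = 38+54+54+144+74+33+217 = 614; mod 256 = 102 → 66.
Outer input = (K'⊕opad) ∥ inner = 4c 5c 5c ∥ 66.
Outer hash (tag): sum = 76+92+92+102 = 362; mod 256 = 106 → 6a.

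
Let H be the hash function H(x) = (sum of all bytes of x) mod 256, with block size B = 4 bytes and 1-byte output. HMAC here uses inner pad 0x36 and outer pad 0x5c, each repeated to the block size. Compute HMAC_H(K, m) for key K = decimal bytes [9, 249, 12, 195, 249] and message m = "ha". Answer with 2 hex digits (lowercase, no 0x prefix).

Key decimal bytes [9, 249, 12, 195, 249] = 09 f9 0c c3 f9 is 5 bytes > B = 4, so hash it first: H(key) = ca, then zero-pad to 4 bytes: K' = ca 00 00 00.
K' ⊕ ipad = fc 36 36 36.  K' ⊕ opad = 96 5c 5c 5c.
Inner input = (K'⊕ipad) ∥ m = fc 36 36 36 ∥ 68 61.
Inner hash: sum = 252+54+54+54+104+97 = 615; mod 256 = 103 → 67.
Outer input = (K'⊕opad) ∥ inner = 96 5c 5c 5c ∥ 67.
Outer hash (tag): sum = 150+92+92+92+103 = 529; mod 256 = 17 → 11.

11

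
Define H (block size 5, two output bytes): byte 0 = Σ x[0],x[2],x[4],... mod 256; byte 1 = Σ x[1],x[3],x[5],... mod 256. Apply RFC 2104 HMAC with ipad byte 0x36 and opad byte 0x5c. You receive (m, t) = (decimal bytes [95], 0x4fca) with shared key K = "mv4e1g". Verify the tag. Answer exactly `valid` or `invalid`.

Key "mv4e1g" = 6d 76 34 65 31 67 is 6 bytes > B = 5, so hash it first: H(key) = d2 42, then zero-pad to 5 bytes: K' = d2 42 00 00 00.
K' ⊕ ipad = e4 74 36 36 36; K' ⊕ opad = 8e 1e 5c 5c 5c.
Inner hash: even-index sum = 336 mod 256 = 80; odd-index sum = 265 mod 256 = 9 → 50 09.
Outer hash (recomputed tag): even-index sum = 335 mod 256 = 79; odd-index sum = 202 mod 256 = 202 → 4f ca.
Recomputed tag = 4fca; claimed = 4fca → match.

valid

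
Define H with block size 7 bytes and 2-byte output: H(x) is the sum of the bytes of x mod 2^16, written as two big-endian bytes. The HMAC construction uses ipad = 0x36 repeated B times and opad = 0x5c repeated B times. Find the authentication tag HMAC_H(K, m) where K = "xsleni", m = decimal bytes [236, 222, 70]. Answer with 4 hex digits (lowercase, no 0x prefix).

Key "xsleni" = 78 73 6c 65 6e 69 is 6 bytes ≤ B = 7; zero-pad to 7 bytes: K' = 78 73 6c 65 6e 69 00.
K' ⊕ ipad = 4e 45 5a 53 58 5f 36.  K' ⊕ opad = 24 2f 30 39 32 35 5c.
Inner input = (K'⊕ipad) ∥ m = 4e 45 5a 53 58 5f 36 ∥ ec de 46.
Inner hash: sum = 78+69+90+83+88+95+54+236+222+70 = 1085 → 04 3d.
Outer input = (K'⊕opad) ∥ inner = 24 2f 30 39 32 35 5c ∥ 04 3d.
Outer hash (tag): sum = 36+47+48+57+50+53+92+4+61 = 448 → 01 c0.

01c0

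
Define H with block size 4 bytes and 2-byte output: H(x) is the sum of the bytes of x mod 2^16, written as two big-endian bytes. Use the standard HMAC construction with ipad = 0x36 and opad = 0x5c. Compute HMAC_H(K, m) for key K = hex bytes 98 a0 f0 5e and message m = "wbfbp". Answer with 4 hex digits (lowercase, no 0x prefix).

Key hex bytes 98 a0 f0 5e is exactly B = 4 bytes: K' = 98 a0 f0 5e.
K' ⊕ ipad = ae 96 c6 68.  K' ⊕ opad = c4 fc ac 02.
Inner input = (K'⊕ipad) ∥ m = ae 96 c6 68 ∥ 77 62 66 62 70.
Inner hash: sum = 174+150+198+104+119+98+102+98+112 = 1155 → 04 83.
Outer input = (K'⊕opad) ∥ inner = c4 fc ac 02 ∥ 04 83.
Outer hash (tag): sum = 196+252+172+2+4+131 = 757 → 02 f5.

02f5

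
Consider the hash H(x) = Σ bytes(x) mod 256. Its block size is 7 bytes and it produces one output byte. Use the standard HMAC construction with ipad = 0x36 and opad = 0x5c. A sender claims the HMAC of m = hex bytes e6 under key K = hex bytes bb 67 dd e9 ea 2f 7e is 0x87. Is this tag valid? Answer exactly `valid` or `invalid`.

invalid

Key hex bytes bb 67 dd e9 ea 2f 7e is exactly B = 7 bytes: K' = bb 67 dd e9 ea 2f 7e.
K' ⊕ ipad = 8d 51 eb df dc 19 48; K' ⊕ opad = e7 3b 81 b5 b6 73 22.
Inner hash: sum = 141+81+235+223+220+25+72+230 = 1227; mod 256 = 203 → cb.
Outer hash (recomputed tag): sum = 231+59+129+181+182+115+34+203 = 1134; mod 256 = 110 → 6e.
Recomputed tag = 6e; claimed = 87 → mismatch.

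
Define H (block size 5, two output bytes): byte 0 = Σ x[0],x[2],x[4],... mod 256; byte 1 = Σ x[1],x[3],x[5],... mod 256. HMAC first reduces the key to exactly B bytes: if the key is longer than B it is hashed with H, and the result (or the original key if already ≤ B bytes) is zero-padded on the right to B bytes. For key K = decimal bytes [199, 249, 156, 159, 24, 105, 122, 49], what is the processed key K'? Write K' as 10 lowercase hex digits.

|K| = 8 > B = 5, so first hash the key.
H(K): even-index sum = 501 mod 256 = 245; odd-index sum = 562 mod 256 = 50 → f5 32.
Zero-pad H(K) = f5 32 to 5 bytes: K' = f5 32 00 00 00.

f532000000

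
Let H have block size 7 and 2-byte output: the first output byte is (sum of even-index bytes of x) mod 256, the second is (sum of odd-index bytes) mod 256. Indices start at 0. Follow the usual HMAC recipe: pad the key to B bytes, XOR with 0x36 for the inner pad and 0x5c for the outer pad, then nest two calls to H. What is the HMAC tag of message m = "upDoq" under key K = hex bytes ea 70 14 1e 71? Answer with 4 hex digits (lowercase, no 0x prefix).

5524

Key hex bytes ea 70 14 1e 71 is 5 bytes ≤ B = 7; zero-pad to 7 bytes: K' = ea 70 14 1e 71 00 00.
K' ⊕ ipad = dc 46 22 28 47 36 36.  K' ⊕ opad = b6 2c 48 42 2d 5c 5c.
Inner input = (K'⊕ipad) ∥ m = dc 46 22 28 47 36 36 ∥ 75 70 44 6f 71.
Inner hash: even-index sum = 602 mod 256 = 90; odd-index sum = 462 mod 256 = 206 → 5a ce.
Outer input = (K'⊕opad) ∥ inner = b6 2c 48 42 2d 5c 5c ∥ 5a ce.
Outer hash (tag): even-index sum = 597 mod 256 = 85; odd-index sum = 292 mod 256 = 36 → 55 24.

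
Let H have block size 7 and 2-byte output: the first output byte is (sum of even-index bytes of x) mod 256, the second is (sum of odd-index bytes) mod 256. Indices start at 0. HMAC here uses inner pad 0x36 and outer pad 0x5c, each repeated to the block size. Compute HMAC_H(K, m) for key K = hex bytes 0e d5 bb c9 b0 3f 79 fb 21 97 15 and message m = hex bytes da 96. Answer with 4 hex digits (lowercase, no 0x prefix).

2741

Key hex bytes 0e d5 bb c9 b0 3f 79 fb 21 97 15 is 11 bytes > B = 7, so hash it first: H(key) = 28 6f, then zero-pad to 7 bytes: K' = 28 6f 00 00 00 00 00.
K' ⊕ ipad = 1e 59 36 36 36 36 36.  K' ⊕ opad = 74 33 5c 5c 5c 5c 5c.
Inner input = (K'⊕ipad) ∥ m = 1e 59 36 36 36 36 36 ∥ da 96.
Inner hash: even-index sum = 342 mod 256 = 86; odd-index sum = 415 mod 256 = 159 → 56 9f.
Outer input = (K'⊕opad) ∥ inner = 74 33 5c 5c 5c 5c 5c ∥ 56 9f.
Outer hash (tag): even-index sum = 551 mod 256 = 39; odd-index sum = 321 mod 256 = 65 → 27 41.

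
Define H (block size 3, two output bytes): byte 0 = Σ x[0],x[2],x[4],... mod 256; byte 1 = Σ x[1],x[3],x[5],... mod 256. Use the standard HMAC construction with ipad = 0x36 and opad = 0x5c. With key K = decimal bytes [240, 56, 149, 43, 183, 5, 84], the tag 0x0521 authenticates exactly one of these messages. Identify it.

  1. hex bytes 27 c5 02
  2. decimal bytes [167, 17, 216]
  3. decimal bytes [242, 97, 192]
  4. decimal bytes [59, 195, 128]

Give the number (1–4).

2

Key decimal bytes [240, 56, 149, 43, 183, 5, 84] = f0 38 95 2b b7 05 54 is 7 bytes > B = 3, so hash it first: H(key) = 90 68, then zero-pad to 3 bytes: K' = 90 68 00.
K' ⊕ ipad = a6 5e 36; K' ⊕ opad = cc 34 5c.
m1: inner = H(a6 5e 36 27 c5 02) = a1 87; tag = H(cc 34 5c a1 87) = afd5
m2: inner = H(a6 5e 36 a7 11 d8) = ed dd; tag = H(cc 34 5c ed dd) = 0521 ← matches
m3: inner = H(a6 5e 36 f2 61 c0) = 3d 10; tag = H(cc 34 5c 3d 10) = 3871
m4: inner = H(a6 5e 36 3b c3 80) = 9f 19; tag = H(cc 34 5c 9f 19) = 41d3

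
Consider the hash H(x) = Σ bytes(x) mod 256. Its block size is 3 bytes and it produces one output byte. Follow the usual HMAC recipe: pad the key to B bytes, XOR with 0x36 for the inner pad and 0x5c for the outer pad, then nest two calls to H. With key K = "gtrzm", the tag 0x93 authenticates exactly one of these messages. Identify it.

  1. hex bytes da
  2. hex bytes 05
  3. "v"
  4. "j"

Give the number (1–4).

Key "gtrzm" = 67 74 72 7a 6d is 5 bytes > B = 3, so hash it first: H(key) = 34, then zero-pad to 3 bytes: K' = 34 00 00.
K' ⊕ ipad = 02 36 36; K' ⊕ opad = 68 5c 5c.
m1: inner = H(02 36 36 da) = 48; tag = H(68 5c 5c 48) = 68
m2: inner = H(02 36 36 05) = 73; tag = H(68 5c 5c 73) = 93 ← matches
m3: inner = H(02 36 36 76) = e4; tag = H(68 5c 5c e4) = 04
m4: inner = H(02 36 36 6a) = d8; tag = H(68 5c 5c d8) = f8

2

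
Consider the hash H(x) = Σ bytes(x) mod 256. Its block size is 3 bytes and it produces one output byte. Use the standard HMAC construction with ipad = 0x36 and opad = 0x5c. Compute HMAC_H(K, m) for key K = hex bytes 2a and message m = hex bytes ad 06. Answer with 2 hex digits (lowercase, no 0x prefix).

69

Key hex bytes 2a is 1 byte ≤ B = 3; zero-pad to 3 bytes: K' = 2a 00 00.
K' ⊕ ipad = 1c 36 36.  K' ⊕ opad = 76 5c 5c.
Inner input = (K'⊕ipad) ∥ m = 1c 36 36 ∥ ad 06.
Inner hash: sum = 28+54+54+173+6 = 315; mod 256 = 59 → 3b.
Outer input = (K'⊕opad) ∥ inner = 76 5c 5c ∥ 3b.
Outer hash (tag): sum = 118+92+92+59 = 361; mod 256 = 105 → 69.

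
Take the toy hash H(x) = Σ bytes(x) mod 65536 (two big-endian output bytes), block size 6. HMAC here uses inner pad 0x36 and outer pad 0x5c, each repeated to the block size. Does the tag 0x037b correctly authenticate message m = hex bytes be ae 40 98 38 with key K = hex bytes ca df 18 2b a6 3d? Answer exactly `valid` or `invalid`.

valid

Key hex bytes ca df 18 2b a6 3d is exactly B = 6 bytes: K' = ca df 18 2b a6 3d.
K' ⊕ ipad = fc e9 2e 1d 90 0b; K' ⊕ opad = 96 83 44 77 fa 61.
Inner hash: sum = 252+233+46+29+144+11+190+174+64+152+56 = 1351 → 05 47.
Outer hash (recomputed tag): sum = 150+131+68+119+250+97+5+71 = 891 → 03 7b.
Recomputed tag = 037b; claimed = 037b → match.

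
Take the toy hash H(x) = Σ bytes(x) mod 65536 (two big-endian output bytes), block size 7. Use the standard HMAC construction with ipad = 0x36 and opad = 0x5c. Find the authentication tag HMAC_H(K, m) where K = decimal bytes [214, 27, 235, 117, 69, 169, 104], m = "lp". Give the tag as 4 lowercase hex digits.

0370

Key decimal bytes [214, 27, 235, 117, 69, 169, 104] = d6 1b eb 75 45 a9 68 is exactly B = 7 bytes: K' = d6 1b eb 75 45 a9 68.
K' ⊕ ipad = e0 2d dd 43 73 9f 5e.  K' ⊕ opad = 8a 47 b7 29 19 f5 34.
Inner input = (K'⊕ipad) ∥ m = e0 2d dd 43 73 9f 5e ∥ 6c 70.
Inner hash: sum = 224+45+221+67+115+159+94+108+112 = 1145 → 04 79.
Outer input = (K'⊕opad) ∥ inner = 8a 47 b7 29 19 f5 34 ∥ 04 79.
Outer hash (tag): sum = 138+71+183+41+25+245+52+4+121 = 880 → 03 70.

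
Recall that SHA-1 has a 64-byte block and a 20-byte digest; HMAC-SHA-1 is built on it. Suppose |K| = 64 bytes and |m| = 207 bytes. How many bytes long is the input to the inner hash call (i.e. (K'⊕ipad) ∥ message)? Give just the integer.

271

Key is 64 ≤ 64 bytes, zero-padded: |K'| = 64.
Inner input = (K'⊕ipad) ∥ m → 64 + 207 = 271 bytes.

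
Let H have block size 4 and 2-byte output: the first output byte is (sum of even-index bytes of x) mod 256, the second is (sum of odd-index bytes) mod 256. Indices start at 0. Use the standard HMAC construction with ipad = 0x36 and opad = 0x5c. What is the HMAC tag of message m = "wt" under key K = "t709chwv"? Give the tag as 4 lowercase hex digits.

Key "t709chwv" = 74 37 30 39 63 68 77 76 is 8 bytes > B = 4, so hash it first: H(key) = 7e 4e, then zero-pad to 4 bytes: K' = 7e 4e 00 00.
K' ⊕ ipad = 48 78 36 36.  K' ⊕ opad = 22 12 5c 5c.
Inner input = (K'⊕ipad) ∥ m = 48 78 36 36 ∥ 77 74.
Inner hash: even-index sum = 245 mod 256 = 245; odd-index sum = 290 mod 256 = 34 → f5 22.
Outer input = (K'⊕opad) ∥ inner = 22 12 5c 5c ∥ f5 22.
Outer hash (tag): even-index sum = 371 mod 256 = 115; odd-index sum = 144 mod 256 = 144 → 73 90.

7390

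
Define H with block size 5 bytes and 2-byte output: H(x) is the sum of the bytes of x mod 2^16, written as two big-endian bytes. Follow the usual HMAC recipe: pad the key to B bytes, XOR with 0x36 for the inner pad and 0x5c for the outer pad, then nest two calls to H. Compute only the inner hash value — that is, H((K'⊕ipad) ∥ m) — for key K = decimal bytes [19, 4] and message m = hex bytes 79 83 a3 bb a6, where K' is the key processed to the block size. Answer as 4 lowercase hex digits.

03f9

Key decimal bytes [19, 4] = 13 04 is 2 bytes ≤ B = 5; zero-pad to 5 bytes: K' = 13 04 00 00 00.
K' ⊕ ipad = 25 32 36 36 36.
Inner input = 25 32 36 36 36 ∥ 79 83 a3 bb a6.
Inner hash: sum = 37+50+54+54+54+121+131+163+187+166 = 1017 → 03 f9.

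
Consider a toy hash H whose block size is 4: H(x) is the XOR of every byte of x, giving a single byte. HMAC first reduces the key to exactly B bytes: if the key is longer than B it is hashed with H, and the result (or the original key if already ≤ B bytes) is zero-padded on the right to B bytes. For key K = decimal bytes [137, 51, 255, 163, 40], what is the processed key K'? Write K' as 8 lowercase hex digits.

|K| = 5 > B = 4, so first hash the key.
H(K): XOR 89⊕33⊕ff⊕a3⊕28 = ce.
Zero-pad H(K) = ce to 4 bytes: K' = ce 00 00 00.

ce000000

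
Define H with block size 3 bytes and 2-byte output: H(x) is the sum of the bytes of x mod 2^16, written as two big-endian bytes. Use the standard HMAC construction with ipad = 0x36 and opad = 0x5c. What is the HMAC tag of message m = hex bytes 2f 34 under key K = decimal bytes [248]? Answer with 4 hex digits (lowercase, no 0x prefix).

Key decimal bytes [248] = f8 is 1 byte ≤ B = 3; zero-pad to 3 bytes: K' = f8 00 00.
K' ⊕ ipad = ce 36 36.  K' ⊕ opad = a4 5c 5c.
Inner input = (K'⊕ipad) ∥ m = ce 36 36 ∥ 2f 34.
Inner hash: sum = 206+54+54+47+52 = 413 → 01 9d.
Outer input = (K'⊕opad) ∥ inner = a4 5c 5c ∥ 01 9d.
Outer hash (tag): sum = 164+92+92+1+157 = 506 → 01 fa.

01fa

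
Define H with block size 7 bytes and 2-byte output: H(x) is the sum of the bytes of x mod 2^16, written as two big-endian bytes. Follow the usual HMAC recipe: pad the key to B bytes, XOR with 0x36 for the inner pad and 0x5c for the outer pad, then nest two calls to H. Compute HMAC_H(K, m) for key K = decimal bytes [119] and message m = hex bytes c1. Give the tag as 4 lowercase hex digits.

Key decimal bytes [119] = 77 is 1 byte ≤ B = 7; zero-pad to 7 bytes: K' = 77 00 00 00 00 00 00.
K' ⊕ ipad = 41 36 36 36 36 36 36.  K' ⊕ opad = 2b 5c 5c 5c 5c 5c 5c.
Inner input = (K'⊕ipad) ∥ m = 41 36 36 36 36 36 36 ∥ c1.
Inner hash: sum = 65+54+54+54+54+54+54+193 = 582 → 02 46.
Outer input = (K'⊕opad) ∥ inner = 2b 5c 5c 5c 5c 5c 5c ∥ 02 46.
Outer hash (tag): sum = 43+92+92+92+92+92+92+2+70 = 667 → 02 9b.

029b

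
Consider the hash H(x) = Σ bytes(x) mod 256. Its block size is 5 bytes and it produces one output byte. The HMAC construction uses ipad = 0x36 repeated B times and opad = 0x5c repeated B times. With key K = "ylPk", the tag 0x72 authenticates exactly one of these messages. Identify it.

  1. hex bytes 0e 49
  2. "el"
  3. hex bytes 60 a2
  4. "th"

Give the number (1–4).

4

Key "ylPk" = 79 6c 50 6b is 4 bytes ≤ B = 5; zero-pad to 5 bytes: K' = 79 6c 50 6b 00.
K' ⊕ ipad = 4f 5a 66 5d 36; K' ⊕ opad = 25 30 0c 37 5c.
m1: inner = H(4f 5a 66 5d 36 0e 49) = f9; tag = H(25 30 0c 37 5c f9) = ed
m2: inner = H(4f 5a 66 5d 36 65 6c) = 73; tag = H(25 30 0c 37 5c 73) = 67
m3: inner = H(4f 5a 66 5d 36 60 a2) = a4; tag = H(25 30 0c 37 5c a4) = 98
m4: inner = H(4f 5a 66 5d 36 74 68) = 7e; tag = H(25 30 0c 37 5c 7e) = 72 ← matches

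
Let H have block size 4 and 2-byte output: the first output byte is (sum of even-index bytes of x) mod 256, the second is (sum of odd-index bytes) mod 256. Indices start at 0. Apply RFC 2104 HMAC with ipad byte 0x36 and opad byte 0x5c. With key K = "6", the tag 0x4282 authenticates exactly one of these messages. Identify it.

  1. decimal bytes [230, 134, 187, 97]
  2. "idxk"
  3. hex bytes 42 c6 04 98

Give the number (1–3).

3

Key "6" = 36 is 1 byte ≤ B = 4; zero-pad to 4 bytes: K' = 36 00 00 00.
K' ⊕ ipad = 00 36 36 36; K' ⊕ opad = 6a 5c 5c 5c.
m1: inner = H(00 36 36 36 e6 86 bb 61) = d7 53; tag = H(6a 5c 5c 5c d7 53) = 9d0b
m2: inner = H(00 36 36 36 69 64 78 6b) = 17 3b; tag = H(6a 5c 5c 5c 17 3b) = ddf3
m3: inner = H(00 36 36 36 42 c6 04 98) = 7c ca; tag = H(6a 5c 5c 5c 7c ca) = 4282 ← matches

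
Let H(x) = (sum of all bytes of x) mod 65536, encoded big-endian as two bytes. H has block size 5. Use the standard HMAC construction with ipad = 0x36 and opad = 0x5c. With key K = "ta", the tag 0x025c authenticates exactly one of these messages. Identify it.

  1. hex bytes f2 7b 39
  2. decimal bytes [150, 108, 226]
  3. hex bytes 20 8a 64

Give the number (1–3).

Key "ta" = 74 61 is 2 bytes ≤ B = 5; zero-pad to 5 bytes: K' = 74 61 00 00 00.
K' ⊕ ipad = 42 57 36 36 36; K' ⊕ opad = 28 3d 5c 5c 5c.
m1: inner = H(42 57 36 36 36 f2 7b 39) = 02 e1; tag = H(28 3d 5c 5c 5c 02 e1) = 025c ← matches
m2: inner = H(42 57 36 36 36 96 6c e2) = 03 1f; tag = H(28 3d 5c 5c 5c 03 1f) = 019b
m3: inner = H(42 57 36 36 36 20 8a 64) = 02 49; tag = H(28 3d 5c 5c 5c 02 49) = 01c4

1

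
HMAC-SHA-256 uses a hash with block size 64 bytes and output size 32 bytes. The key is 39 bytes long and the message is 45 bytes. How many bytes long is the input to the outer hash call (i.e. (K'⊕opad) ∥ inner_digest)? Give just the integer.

96

Key is 39 ≤ 64 bytes, zero-padded: |K'| = 64.
Outer input = (K'⊕opad) ∥ H(inner) → 64 + 32 = 96 bytes.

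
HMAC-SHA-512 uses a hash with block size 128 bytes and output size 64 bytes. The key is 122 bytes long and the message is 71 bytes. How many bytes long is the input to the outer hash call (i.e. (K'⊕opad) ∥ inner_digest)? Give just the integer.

192

Key is 122 ≤ 128 bytes, zero-padded: |K'| = 128.
Outer input = (K'⊕opad) ∥ H(inner) → 128 + 64 = 192 bytes.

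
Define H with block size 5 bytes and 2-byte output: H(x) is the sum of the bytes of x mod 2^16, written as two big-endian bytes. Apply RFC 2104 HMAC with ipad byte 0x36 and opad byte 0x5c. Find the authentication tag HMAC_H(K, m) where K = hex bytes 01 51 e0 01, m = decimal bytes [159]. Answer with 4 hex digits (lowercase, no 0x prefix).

0261

Key hex bytes 01 51 e0 01 is 4 bytes ≤ B = 5; zero-pad to 5 bytes: K' = 01 51 e0 01 00.
K' ⊕ ipad = 37 67 d6 37 36.  K' ⊕ opad = 5d 0d bc 5d 5c.
Inner input = (K'⊕ipad) ∥ m = 37 67 d6 37 36 ∥ 9f.
Inner hash: sum = 55+103+214+55+54+159 = 640 → 02 80.
Outer input = (K'⊕opad) ∥ inner = 5d 0d bc 5d 5c ∥ 02 80.
Outer hash (tag): sum = 93+13+188+93+92+2+128 = 609 → 02 61.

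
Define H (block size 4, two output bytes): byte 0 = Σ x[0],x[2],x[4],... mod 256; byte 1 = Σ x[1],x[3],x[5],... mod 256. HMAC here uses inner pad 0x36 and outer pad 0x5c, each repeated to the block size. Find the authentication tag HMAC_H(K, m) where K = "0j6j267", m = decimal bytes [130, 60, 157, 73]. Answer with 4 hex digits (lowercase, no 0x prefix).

3da9

Key "0j6j267" = 30 6a 36 6a 32 36 37 is 7 bytes > B = 4, so hash it first: H(key) = cf 0a, then zero-pad to 4 bytes: K' = cf 0a 00 00.
K' ⊕ ipad = f9 3c 36 36.  K' ⊕ opad = 93 56 5c 5c.
Inner input = (K'⊕ipad) ∥ m = f9 3c 36 36 ∥ 82 3c 9d 49.
Inner hash: even-index sum = 590 mod 256 = 78; odd-index sum = 247 mod 256 = 247 → 4e f7.
Outer input = (K'⊕opad) ∥ inner = 93 56 5c 5c ∥ 4e f7.
Outer hash (tag): even-index sum = 317 mod 256 = 61; odd-index sum = 425 mod 256 = 169 → 3d a9.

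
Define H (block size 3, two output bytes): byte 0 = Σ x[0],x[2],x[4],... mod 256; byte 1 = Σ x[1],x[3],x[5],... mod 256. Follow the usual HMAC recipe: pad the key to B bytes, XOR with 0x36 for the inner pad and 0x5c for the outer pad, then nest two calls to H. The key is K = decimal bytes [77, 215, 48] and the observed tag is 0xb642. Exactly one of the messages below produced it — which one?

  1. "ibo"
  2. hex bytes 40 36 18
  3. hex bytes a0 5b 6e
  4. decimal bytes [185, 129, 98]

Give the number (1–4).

2

Key decimal bytes [77, 215, 48] = 4d d7 30 is exactly B = 3 bytes: K' = 4d d7 30.
K' ⊕ ipad = 7b e1 06; K' ⊕ opad = 11 8b 6c.
m1: inner = H(7b e1 06 69 62 6f) = e3 b9; tag = H(11 8b 6c e3 b9) = 366e
m2: inner = H(7b e1 06 40 36 18) = b7 39; tag = H(11 8b 6c b7 39) = b642 ← matches
m3: inner = H(7b e1 06 a0 5b 6e) = dc ef; tag = H(11 8b 6c dc ef) = 6c67
m4: inner = H(7b e1 06 b9 81 62) = 02 fc; tag = H(11 8b 6c 02 fc) = 798d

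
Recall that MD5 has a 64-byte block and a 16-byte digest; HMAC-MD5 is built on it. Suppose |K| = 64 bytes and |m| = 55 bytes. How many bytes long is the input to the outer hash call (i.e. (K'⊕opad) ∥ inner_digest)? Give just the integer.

Key is 64 ≤ 64 bytes, zero-padded: |K'| = 64.
Outer input = (K'⊕opad) ∥ H(inner) → 64 + 16 = 80 bytes.

80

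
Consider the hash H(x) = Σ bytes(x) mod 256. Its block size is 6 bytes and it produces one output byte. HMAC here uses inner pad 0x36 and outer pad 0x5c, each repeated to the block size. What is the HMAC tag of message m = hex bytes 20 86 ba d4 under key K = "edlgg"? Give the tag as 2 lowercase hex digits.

7e

Key "edlgg" = 65 64 6c 67 67 is 5 bytes ≤ B = 6; zero-pad to 6 bytes: K' = 65 64 6c 67 67 00.
K' ⊕ ipad = 53 52 5a 51 51 36.  K' ⊕ opad = 39 38 30 3b 3b 5c.
Inner input = (K'⊕ipad) ∥ m = 53 52 5a 51 51 36 ∥ 20 86 ba d4.
Inner hash: sum = 83+82+90+81+81+54+32+134+186+212 = 1035; mod 256 = 11 → 0b.
Outer input = (K'⊕opad) ∥ inner = 39 38 30 3b 3b 5c ∥ 0b.
Outer hash (tag): sum = 57+56+48+59+59+92+11 = 382; mod 256 = 126 → 7e.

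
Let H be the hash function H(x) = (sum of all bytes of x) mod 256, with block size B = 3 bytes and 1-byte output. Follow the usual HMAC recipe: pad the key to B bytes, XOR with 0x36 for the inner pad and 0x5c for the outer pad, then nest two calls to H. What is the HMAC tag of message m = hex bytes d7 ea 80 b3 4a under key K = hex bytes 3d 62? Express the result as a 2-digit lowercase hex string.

Key hex bytes 3d 62 is 2 bytes ≤ B = 3; zero-pad to 3 bytes: K' = 3d 62 00.
K' ⊕ ipad = 0b 54 36.  K' ⊕ opad = 61 3e 5c.
Inner input = (K'⊕ipad) ∥ m = 0b 54 36 ∥ d7 ea 80 b3 4a.
Inner hash: sum = 11+84+54+215+234+128+179+74 = 979; mod 256 = 211 → d3.
Outer input = (K'⊕opad) ∥ inner = 61 3e 5c ∥ d3.
Outer hash (tag): sum = 97+62+92+211 = 462; mod 256 = 206 → ce.

ce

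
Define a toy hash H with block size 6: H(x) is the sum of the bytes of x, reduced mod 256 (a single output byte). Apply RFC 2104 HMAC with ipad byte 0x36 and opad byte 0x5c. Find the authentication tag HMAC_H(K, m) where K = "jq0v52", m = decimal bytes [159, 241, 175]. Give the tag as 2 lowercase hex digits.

ff

Key "jq0v52" = 6a 71 30 76 35 32 is exactly B = 6 bytes: K' = 6a 71 30 76 35 32.
K' ⊕ ipad = 5c 47 06 40 03 04.  K' ⊕ opad = 36 2d 6c 2a 69 6e.
Inner input = (K'⊕ipad) ∥ m = 5c 47 06 40 03 04 ∥ 9f f1 af.
Inner hash: sum = 92+71+6+64+3+4+159+241+175 = 815; mod 256 = 47 → 2f.
Outer input = (K'⊕opad) ∥ inner = 36 2d 6c 2a 69 6e ∥ 2f.
Outer hash (tag): sum = 54+45+108+42+105+110+47 = 511; mod 256 = 255 → ff.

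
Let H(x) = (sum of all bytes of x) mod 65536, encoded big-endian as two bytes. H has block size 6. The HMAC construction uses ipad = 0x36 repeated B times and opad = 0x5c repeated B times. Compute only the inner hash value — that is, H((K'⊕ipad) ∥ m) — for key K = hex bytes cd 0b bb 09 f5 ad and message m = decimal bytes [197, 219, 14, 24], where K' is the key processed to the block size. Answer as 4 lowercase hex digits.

Key hex bytes cd 0b bb 09 f5 ad is exactly B = 6 bytes: K' = cd 0b bb 09 f5 ad.
K' ⊕ ipad = fb 3d 8d 3f c3 9b.
Inner input = fb 3d 8d 3f c3 9b ∥ c5 db 0e 18.
Inner hash: sum = 251+61+141+63+195+155+197+219+14+24 = 1320 → 05 28.

0528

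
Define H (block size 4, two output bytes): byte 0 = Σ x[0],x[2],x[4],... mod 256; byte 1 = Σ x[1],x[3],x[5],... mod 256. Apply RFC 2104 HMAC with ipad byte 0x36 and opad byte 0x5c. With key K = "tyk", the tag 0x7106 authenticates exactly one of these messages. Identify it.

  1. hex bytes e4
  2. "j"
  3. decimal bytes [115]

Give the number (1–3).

3

Key "tyk" = 74 79 6b is 3 bytes ≤ B = 4; zero-pad to 4 bytes: K' = 74 79 6b 00.
K' ⊕ ipad = 42 4f 5d 36; K' ⊕ opad = 28 25 37 5c.
m1: inner = H(42 4f 5d 36 e4) = 83 85; tag = H(28 25 37 5c 83 85) = e206
m2: inner = H(42 4f 5d 36 6a) = 09 85; tag = H(28 25 37 5c 09 85) = 6806
m3: inner = H(42 4f 5d 36 73) = 12 85; tag = H(28 25 37 5c 12 85) = 7106 ← matches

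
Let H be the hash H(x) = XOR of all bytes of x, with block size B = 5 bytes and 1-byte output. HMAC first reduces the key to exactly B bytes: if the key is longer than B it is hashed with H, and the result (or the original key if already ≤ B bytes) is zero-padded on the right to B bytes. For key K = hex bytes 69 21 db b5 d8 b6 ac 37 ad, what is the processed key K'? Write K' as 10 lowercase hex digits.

7e00000000

|K| = 9 > B = 5, so first hash the key.
H(K): XOR 69⊕21⊕db⊕b5⊕d8⊕b6⊕ac⊕37⊕ad = 7e.
Zero-pad H(K) = 7e to 5 bytes: K' = 7e 00 00 00 00.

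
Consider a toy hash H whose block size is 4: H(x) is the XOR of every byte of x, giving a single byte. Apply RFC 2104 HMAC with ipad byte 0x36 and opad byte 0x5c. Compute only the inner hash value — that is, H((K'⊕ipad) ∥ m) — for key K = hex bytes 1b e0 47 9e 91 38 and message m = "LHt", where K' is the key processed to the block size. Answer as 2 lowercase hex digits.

fb

Key hex bytes 1b e0 47 9e 91 38 is 6 bytes > B = 4, so hash it first: H(key) = 8b, then zero-pad to 4 bytes: K' = 8b 00 00 00.
K' ⊕ ipad = bd 36 36 36.
Inner input = bd 36 36 36 ∥ 4c 48 74.
Inner hash: XOR bd⊕36⊕36⊕36⊕4c⊕48⊕74 = fb.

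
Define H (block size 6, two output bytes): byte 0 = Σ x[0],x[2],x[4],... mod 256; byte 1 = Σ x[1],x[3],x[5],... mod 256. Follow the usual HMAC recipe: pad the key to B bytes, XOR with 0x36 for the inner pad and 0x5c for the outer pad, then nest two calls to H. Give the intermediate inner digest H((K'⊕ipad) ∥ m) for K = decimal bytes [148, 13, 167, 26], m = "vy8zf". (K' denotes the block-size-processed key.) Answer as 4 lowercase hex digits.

Key decimal bytes [148, 13, 167, 26] = 94 0d a7 1a is 4 bytes ≤ B = 6; zero-pad to 6 bytes: K' = 94 0d a7 1a 00 00.
K' ⊕ ipad = a2 3b 91 2c 36 36.
Inner input = a2 3b 91 2c 36 36 ∥ 76 79 38 7a 66.
Inner hash: even-index sum = 637 mod 256 = 125; odd-index sum = 400 mod 256 = 144 → 7d 90.

7d90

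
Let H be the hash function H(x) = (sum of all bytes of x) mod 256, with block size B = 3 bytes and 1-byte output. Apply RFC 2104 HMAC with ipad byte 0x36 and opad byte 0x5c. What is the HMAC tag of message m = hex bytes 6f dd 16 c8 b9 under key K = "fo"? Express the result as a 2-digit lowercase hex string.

Key "fo" = 66 6f is 2 bytes ≤ B = 3; zero-pad to 3 bytes: K' = 66 6f 00.
K' ⊕ ipad = 50 59 36.  K' ⊕ opad = 3a 33 5c.
Inner input = (K'⊕ipad) ∥ m = 50 59 36 ∥ 6f dd 16 c8 b9.
Inner hash: sum = 80+89+54+111+221+22+200+185 = 962; mod 256 = 194 → c2.
Outer input = (K'⊕opad) ∥ inner = 3a 33 5c ∥ c2.
Outer hash (tag): sum = 58+51+92+194 = 395; mod 256 = 139 → 8b.

8b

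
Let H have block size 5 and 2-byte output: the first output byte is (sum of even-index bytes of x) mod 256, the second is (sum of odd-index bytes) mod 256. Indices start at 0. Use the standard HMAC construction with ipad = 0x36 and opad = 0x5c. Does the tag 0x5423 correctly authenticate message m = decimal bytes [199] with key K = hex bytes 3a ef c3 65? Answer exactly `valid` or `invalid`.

Key hex bytes 3a ef c3 65 is 4 bytes ≤ B = 5; zero-pad to 5 bytes: K' = 3a ef c3 65 00.
K' ⊕ ipad = 0c d9 f5 53 36; K' ⊕ opad = 66 b3 9f 39 5c.
Inner hash: even-index sum = 311 mod 256 = 55; odd-index sum = 499 mod 256 = 243 → 37 f3.
Outer hash (recomputed tag): even-index sum = 596 mod 256 = 84; odd-index sum = 291 mod 256 = 35 → 54 23.
Recomputed tag = 5423; claimed = 5423 → match.

valid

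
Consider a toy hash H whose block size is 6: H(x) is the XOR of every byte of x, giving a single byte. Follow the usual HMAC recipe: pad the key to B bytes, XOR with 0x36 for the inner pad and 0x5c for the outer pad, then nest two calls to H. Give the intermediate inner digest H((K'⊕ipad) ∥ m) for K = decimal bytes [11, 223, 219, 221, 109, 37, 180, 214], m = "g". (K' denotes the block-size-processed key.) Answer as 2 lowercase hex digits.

Key decimal bytes [11, 223, 219, 221, 109, 37, 180, 214] = 0b df db dd 6d 25 b4 d6 is 8 bytes > B = 6, so hash it first: H(key) = f8, then zero-pad to 6 bytes: K' = f8 00 00 00 00 00.
K' ⊕ ipad = ce 36 36 36 36 36.
Inner input = ce 36 36 36 36 36 ∥ 67.
Inner hash: XOR ce⊕36⊕36⊕36⊕36⊕36⊕67 = 9f.

9f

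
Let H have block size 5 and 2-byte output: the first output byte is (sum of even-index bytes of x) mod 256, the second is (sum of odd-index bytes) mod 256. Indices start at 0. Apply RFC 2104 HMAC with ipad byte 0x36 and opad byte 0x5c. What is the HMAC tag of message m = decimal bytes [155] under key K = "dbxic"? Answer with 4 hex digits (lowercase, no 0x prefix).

e968

Key "dbxic" = 64 62 78 69 63 is exactly B = 5 bytes: K' = 64 62 78 69 63.
K' ⊕ ipad = 52 54 4e 5f 55.  K' ⊕ opad = 38 3e 24 35 3f.
Inner input = (K'⊕ipad) ∥ m = 52 54 4e 5f 55 ∥ 9b.
Inner hash: even-index sum = 245 mod 256 = 245; odd-index sum = 334 mod 256 = 78 → f5 4e.
Outer input = (K'⊕opad) ∥ inner = 38 3e 24 35 3f ∥ f5 4e.
Outer hash (tag): even-index sum = 233 mod 256 = 233; odd-index sum = 360 mod 256 = 104 → e9 68.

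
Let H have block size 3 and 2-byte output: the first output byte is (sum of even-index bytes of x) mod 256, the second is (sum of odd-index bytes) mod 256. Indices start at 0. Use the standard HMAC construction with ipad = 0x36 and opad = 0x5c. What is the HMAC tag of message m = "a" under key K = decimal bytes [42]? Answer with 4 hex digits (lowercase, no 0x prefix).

Key decimal bytes [42] = 2a is 1 byte ≤ B = 3; zero-pad to 3 bytes: K' = 2a 00 00.
K' ⊕ ipad = 1c 36 36.  K' ⊕ opad = 76 5c 5c.
Inner input = (K'⊕ipad) ∥ m = 1c 36 36 ∥ 61.
Inner hash: even-index sum = 82 mod 256 = 82; odd-index sum = 151 mod 256 = 151 → 52 97.
Outer input = (K'⊕opad) ∥ inner = 76 5c 5c ∥ 52 97.
Outer hash (tag): even-index sum = 361 mod 256 = 105; odd-index sum = 174 mod 256 = 174 → 69 ae.

69ae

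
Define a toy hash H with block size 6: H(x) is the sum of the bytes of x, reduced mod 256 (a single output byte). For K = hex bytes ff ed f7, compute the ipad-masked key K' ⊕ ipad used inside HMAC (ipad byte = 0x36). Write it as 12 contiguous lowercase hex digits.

c9dbc1363636

Key hex bytes ff ed f7 is 3 bytes ≤ B = 6; zero-pad to 6 bytes: K' = ff ed f7 00 00 00.
XOR each byte with 0x36: ff⊕36=c9, ed⊕36=db, f7⊕36=c1, 00⊕36=36, 00⊕36=36, 00⊕36=36.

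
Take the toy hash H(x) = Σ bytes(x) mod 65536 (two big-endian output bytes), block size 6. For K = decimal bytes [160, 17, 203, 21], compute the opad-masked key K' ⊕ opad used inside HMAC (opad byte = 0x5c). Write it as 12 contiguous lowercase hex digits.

fc4d97495c5c

Key decimal bytes [160, 17, 203, 21] = a0 11 cb 15 is 4 bytes ≤ B = 6; zero-pad to 6 bytes: K' = a0 11 cb 15 00 00.
XOR each byte with 0x5c: a0⊕5c=fc, 11⊕5c=4d, cb⊕5c=97, 15⊕5c=49, 00⊕5c=5c, 00⊕5c=5c.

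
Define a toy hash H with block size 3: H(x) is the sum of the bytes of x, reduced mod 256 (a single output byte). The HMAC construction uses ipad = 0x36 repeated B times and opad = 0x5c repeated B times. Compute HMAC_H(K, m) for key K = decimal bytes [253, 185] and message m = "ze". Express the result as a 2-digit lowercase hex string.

Key decimal bytes [253, 185] = fd b9 is 2 bytes ≤ B = 3; zero-pad to 3 bytes: K' = fd b9 00.
K' ⊕ ipad = cb 8f 36.  K' ⊕ opad = a1 e5 5c.
Inner input = (K'⊕ipad) ∥ m = cb 8f 36 ∥ 7a 65.
Inner hash: sum = 203+143+54+122+101 = 623; mod 256 = 111 → 6f.
Outer input = (K'⊕opad) ∥ inner = a1 e5 5c ∥ 6f.
Outer hash (tag): sum = 161+229+92+111 = 593; mod 256 = 81 → 51.

51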